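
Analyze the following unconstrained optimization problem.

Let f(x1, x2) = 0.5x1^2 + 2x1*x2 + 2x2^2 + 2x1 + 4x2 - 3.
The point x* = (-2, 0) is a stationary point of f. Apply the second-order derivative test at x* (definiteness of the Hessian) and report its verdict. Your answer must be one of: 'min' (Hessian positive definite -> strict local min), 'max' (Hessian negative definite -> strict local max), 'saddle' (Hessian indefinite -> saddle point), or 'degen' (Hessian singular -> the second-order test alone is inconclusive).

Compute the Hessian H = grad^2 f:
  H = [[1, 2], [2, 4]]
Verify stationarity: grad f(x*) = H x* + g = (0, 0).
Eigenvalues of H: 0, 5.
H has a zero eigenvalue (singular; positive semidefinite but not definite), so H is neither positive definite, negative definite, nor indefinite. The second-order test alone is inconclusive -> degen.
(Indeed, f is constant along the null direction of H through x*, so x* is not a strict local extremum.)

degen


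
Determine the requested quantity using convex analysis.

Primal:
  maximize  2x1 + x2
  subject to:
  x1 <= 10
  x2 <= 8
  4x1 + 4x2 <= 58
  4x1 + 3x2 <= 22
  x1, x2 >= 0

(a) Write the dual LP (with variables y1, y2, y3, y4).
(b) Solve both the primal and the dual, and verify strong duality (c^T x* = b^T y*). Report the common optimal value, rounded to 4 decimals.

The standard primal-dual pair for 'max c^T x s.t. A x <= b, x >= 0' is:
  Dual:  min b^T y  s.t.  A^T y >= c,  y >= 0.

So the dual LP is:
  minimize  10y1 + 8y2 + 58y3 + 22y4
  subject to:
    y1 + 4y3 + 4y4 >= 2
    y2 + 4y3 + 3y4 >= 1
    y1, y2, y3, y4 >= 0

Solving the primal: x* = (5.5, 0).
  primal value c^T x* = 11.
Solving the dual: y* = (0, 0, 0, 0.5).
  dual value b^T y* = 11.
Strong duality: c^T x* = b^T y*. Confirmed.

11


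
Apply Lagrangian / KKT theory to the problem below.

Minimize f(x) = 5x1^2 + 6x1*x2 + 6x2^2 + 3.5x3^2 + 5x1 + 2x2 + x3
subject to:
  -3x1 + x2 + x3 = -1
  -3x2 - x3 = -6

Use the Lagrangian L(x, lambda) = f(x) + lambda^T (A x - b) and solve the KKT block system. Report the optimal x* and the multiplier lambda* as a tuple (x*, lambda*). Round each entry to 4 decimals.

Form the Lagrangian:
  L(x, lambda) = (1/2) x^T Q x + c^T x + lambda^T (A x - b)
Stationarity (grad_x L = 0): Q x + c + A^T lambda = 0.
Primal feasibility: A x = b.

This gives the KKT block system:
  [ Q   A^T ] [ x     ]   [-c ]
  [ A    0  ] [ lambda ] = [ b ]

Solving the linear system:
  x*      = (1.1026, 1.846, 0.4619)
  lambda* = (9.0342, 13.2675)
  f(x*)   = 49.1532

x* = (1.1026, 1.846, 0.4619), lambda* = (9.0342, 13.2675)


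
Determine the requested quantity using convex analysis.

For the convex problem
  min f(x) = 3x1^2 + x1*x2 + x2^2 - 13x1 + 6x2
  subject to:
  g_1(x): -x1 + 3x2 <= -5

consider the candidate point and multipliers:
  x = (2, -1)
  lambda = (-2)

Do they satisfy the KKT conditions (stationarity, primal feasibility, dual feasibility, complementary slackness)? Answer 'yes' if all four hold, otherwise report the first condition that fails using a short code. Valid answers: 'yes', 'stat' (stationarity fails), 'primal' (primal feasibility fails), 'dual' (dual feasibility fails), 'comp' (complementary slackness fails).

Gradient of f: grad f(x) = Q x + c = (-2, 6)
Constraint values g_i(x) = a_i^T x - b_i:
  g_1((2, -1)) = 0
Stationarity residual: grad f(x) + sum_i lambda_i a_i = (0, 0)
  -> stationarity OK
Primal feasibility (all g_i <= 0): OK
Dual feasibility (all lambda_i >= 0): FAILS
Complementary slackness (lambda_i * g_i(x) = 0 for all i): OK

Verdict: the first failing condition is dual_feasibility -> dual.

dual


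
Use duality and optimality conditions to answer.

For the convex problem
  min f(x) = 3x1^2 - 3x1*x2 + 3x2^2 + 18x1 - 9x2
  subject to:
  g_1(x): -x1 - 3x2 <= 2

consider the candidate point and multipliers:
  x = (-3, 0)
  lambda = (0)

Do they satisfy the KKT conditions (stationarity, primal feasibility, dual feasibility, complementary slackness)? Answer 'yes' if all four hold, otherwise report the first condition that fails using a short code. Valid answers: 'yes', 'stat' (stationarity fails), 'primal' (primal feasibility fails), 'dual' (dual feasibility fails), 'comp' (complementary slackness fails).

Gradient of f: grad f(x) = Q x + c = (0, 0)
Constraint values g_i(x) = a_i^T x - b_i:
  g_1((-3, 0)) = 1
Stationarity residual: grad f(x) + sum_i lambda_i a_i = (0, 0)
  -> stationarity OK
Primal feasibility (all g_i <= 0): FAILS
Dual feasibility (all lambda_i >= 0): OK
Complementary slackness (lambda_i * g_i(x) = 0 for all i): OK

Verdict: the first failing condition is primal_feasibility -> primal.

primal


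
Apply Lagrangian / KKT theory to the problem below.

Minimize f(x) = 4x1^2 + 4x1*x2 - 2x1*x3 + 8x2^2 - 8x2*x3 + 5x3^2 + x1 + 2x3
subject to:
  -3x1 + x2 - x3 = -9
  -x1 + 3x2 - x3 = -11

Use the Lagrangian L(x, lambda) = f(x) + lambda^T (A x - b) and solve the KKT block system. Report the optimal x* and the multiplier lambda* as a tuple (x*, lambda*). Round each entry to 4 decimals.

Form the Lagrangian:
  L(x, lambda) = (1/2) x^T Q x + c^T x + lambda^T (A x - b)
Stationarity (grad_x L = 0): Q x + c + A^T lambda = 0.
Primal feasibility: A x = b.

This gives the KKT block system:
  [ Q   A^T ] [ x     ]   [-c ]
  [ A    0  ] [ lambda ] = [ b ]

Solving the linear system:
  x*      = (2.3359, -3.3359, -1.3438)
  lambda* = (-0.7734, 11.3516)
  f(x*)   = 58.7773

x* = (2.3359, -3.3359, -1.3438), lambda* = (-0.7734, 11.3516)


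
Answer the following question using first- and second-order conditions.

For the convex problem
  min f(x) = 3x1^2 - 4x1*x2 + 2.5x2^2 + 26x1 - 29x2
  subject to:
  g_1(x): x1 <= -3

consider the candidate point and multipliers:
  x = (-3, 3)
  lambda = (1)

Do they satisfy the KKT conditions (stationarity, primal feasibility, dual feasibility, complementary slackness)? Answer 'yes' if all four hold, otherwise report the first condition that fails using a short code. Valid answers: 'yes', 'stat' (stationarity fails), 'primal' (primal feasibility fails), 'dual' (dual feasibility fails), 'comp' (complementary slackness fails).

Gradient of f: grad f(x) = Q x + c = (-4, -2)
Constraint values g_i(x) = a_i^T x - b_i:
  g_1((-3, 3)) = 0
Stationarity residual: grad f(x) + sum_i lambda_i a_i = (-3, -2)
  -> stationarity FAILS
Primal feasibility (all g_i <= 0): OK
Dual feasibility (all lambda_i >= 0): OK
Complementary slackness (lambda_i * g_i(x) = 0 for all i): OK

Verdict: the first failing condition is stationarity -> stat.

stat


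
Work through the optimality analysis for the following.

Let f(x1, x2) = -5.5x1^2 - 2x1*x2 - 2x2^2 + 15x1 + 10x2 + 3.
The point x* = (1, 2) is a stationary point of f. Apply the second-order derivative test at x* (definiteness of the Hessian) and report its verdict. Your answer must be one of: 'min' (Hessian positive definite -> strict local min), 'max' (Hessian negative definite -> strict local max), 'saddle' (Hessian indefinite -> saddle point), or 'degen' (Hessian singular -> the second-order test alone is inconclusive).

Compute the Hessian H = grad^2 f:
  H = [[-11, -2], [-2, -4]]
Verify stationarity: grad f(x*) = H x* + g = (0, 0).
Eigenvalues of H: -11.5311, -3.4689.
Both eigenvalues < 0, so H is negative definite -> x* is a strict local max.

max


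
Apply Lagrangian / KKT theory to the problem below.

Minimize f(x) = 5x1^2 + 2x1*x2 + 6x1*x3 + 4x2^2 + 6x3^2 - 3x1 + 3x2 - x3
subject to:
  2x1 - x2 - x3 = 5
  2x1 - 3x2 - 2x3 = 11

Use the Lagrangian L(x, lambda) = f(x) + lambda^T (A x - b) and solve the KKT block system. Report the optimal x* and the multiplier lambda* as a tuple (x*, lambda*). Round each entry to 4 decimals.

Form the Lagrangian:
  L(x, lambda) = (1/2) x^T Q x + c^T x + lambda^T (A x - b)
Stationarity (grad_x L = 0): Q x + c + A^T lambda = 0.
Primal feasibility: A x = b.

This gives the KKT block system:
  [ Q   A^T ] [ x     ]   [-c ]
  [ A    0  ] [ lambda ] = [ b ]

Solving the linear system:
  x*      = (0.7847, -2.5693, -0.8613)
  lambda* = (12.0876, -9.3577)
  f(x*)   = 16.6478

x* = (0.7847, -2.5693, -0.8613), lambda* = (12.0876, -9.3577)


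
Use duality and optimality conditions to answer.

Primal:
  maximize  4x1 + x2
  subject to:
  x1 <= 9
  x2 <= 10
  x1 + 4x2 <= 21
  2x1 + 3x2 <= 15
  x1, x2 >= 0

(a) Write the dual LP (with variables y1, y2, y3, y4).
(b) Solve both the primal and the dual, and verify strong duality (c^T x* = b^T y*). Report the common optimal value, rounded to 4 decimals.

The standard primal-dual pair for 'max c^T x s.t. A x <= b, x >= 0' is:
  Dual:  min b^T y  s.t.  A^T y >= c,  y >= 0.

So the dual LP is:
  minimize  9y1 + 10y2 + 21y3 + 15y4
  subject to:
    y1 + y3 + 2y4 >= 4
    y2 + 4y3 + 3y4 >= 1
    y1, y2, y3, y4 >= 0

Solving the primal: x* = (7.5, 0).
  primal value c^T x* = 30.
Solving the dual: y* = (0, 0, 0, 2).
  dual value b^T y* = 30.
Strong duality: c^T x* = b^T y*. Confirmed.

30


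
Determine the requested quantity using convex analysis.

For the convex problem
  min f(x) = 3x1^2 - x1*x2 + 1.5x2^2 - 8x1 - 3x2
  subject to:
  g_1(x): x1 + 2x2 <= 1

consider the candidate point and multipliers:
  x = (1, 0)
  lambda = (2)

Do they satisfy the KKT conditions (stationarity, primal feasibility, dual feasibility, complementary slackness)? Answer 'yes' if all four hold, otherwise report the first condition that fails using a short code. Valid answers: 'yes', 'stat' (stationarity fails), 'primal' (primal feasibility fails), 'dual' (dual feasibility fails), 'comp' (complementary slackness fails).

Gradient of f: grad f(x) = Q x + c = (-2, -4)
Constraint values g_i(x) = a_i^T x - b_i:
  g_1((1, 0)) = 0
Stationarity residual: grad f(x) + sum_i lambda_i a_i = (0, 0)
  -> stationarity OK
Primal feasibility (all g_i <= 0): OK
Dual feasibility (all lambda_i >= 0): OK
Complementary slackness (lambda_i * g_i(x) = 0 for all i): OK

Verdict: yes, KKT holds.

yes


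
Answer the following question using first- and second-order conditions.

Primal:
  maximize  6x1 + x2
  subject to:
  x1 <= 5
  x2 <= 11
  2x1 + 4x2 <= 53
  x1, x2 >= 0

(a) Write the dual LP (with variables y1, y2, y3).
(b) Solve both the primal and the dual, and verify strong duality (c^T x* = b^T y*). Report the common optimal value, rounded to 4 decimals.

The standard primal-dual pair for 'max c^T x s.t. A x <= b, x >= 0' is:
  Dual:  min b^T y  s.t.  A^T y >= c,  y >= 0.

So the dual LP is:
  minimize  5y1 + 11y2 + 53y3
  subject to:
    y1 + 2y3 >= 6
    y2 + 4y3 >= 1
    y1, y2, y3 >= 0

Solving the primal: x* = (5, 10.75).
  primal value c^T x* = 40.75.
Solving the dual: y* = (5.5, 0, 0.25).
  dual value b^T y* = 40.75.
Strong duality: c^T x* = b^T y*. Confirmed.

40.75


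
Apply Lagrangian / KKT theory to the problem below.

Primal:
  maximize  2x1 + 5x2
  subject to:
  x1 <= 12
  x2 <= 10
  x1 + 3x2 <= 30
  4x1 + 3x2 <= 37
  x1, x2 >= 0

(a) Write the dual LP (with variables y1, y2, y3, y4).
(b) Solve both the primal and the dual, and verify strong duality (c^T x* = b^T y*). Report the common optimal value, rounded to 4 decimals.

The standard primal-dual pair for 'max c^T x s.t. A x <= b, x >= 0' is:
  Dual:  min b^T y  s.t.  A^T y >= c,  y >= 0.

So the dual LP is:
  minimize  12y1 + 10y2 + 30y3 + 37y4
  subject to:
    y1 + y3 + 4y4 >= 2
    y2 + 3y3 + 3y4 >= 5
    y1, y2, y3, y4 >= 0

Solving the primal: x* = (2.3333, 9.2222).
  primal value c^T x* = 50.7778.
Solving the dual: y* = (0, 0, 1.5556, 0.1111).
  dual value b^T y* = 50.7778.
Strong duality: c^T x* = b^T y*. Confirmed.

50.7778


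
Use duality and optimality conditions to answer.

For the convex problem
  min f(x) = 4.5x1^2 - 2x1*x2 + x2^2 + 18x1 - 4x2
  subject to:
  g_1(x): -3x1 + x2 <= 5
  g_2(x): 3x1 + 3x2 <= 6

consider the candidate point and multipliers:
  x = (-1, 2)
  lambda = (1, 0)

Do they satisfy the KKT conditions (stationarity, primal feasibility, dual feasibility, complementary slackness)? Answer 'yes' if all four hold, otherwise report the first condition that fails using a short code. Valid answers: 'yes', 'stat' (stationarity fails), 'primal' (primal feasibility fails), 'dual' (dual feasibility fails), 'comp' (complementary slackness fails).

Gradient of f: grad f(x) = Q x + c = (5, 2)
Constraint values g_i(x) = a_i^T x - b_i:
  g_1((-1, 2)) = 0
  g_2((-1, 2)) = -3
Stationarity residual: grad f(x) + sum_i lambda_i a_i = (2, 3)
  -> stationarity FAILS
Primal feasibility (all g_i <= 0): OK
Dual feasibility (all lambda_i >= 0): OK
Complementary slackness (lambda_i * g_i(x) = 0 for all i): OK

Verdict: the first failing condition is stationarity -> stat.

stat


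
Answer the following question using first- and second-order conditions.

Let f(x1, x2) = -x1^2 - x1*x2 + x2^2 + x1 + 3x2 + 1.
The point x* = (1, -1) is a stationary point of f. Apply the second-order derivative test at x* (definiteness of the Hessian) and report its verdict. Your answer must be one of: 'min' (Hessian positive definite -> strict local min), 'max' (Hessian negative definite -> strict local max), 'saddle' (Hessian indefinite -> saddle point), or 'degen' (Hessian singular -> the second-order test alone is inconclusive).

Compute the Hessian H = grad^2 f:
  H = [[-2, -1], [-1, 2]]
Verify stationarity: grad f(x*) = H x* + g = (0, 0).
Eigenvalues of H: -2.2361, 2.2361.
Eigenvalues have mixed signs, so H is indefinite -> x* is a saddle point.

saddle


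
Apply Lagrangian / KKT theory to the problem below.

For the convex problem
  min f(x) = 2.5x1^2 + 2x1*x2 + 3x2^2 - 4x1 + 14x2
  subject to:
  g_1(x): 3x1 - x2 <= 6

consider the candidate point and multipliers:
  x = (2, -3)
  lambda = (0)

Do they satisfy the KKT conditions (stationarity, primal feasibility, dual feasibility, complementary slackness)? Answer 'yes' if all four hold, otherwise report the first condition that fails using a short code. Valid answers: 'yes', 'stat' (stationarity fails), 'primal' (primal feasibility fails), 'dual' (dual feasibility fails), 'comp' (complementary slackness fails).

Gradient of f: grad f(x) = Q x + c = (0, 0)
Constraint values g_i(x) = a_i^T x - b_i:
  g_1((2, -3)) = 3
Stationarity residual: grad f(x) + sum_i lambda_i a_i = (0, 0)
  -> stationarity OK
Primal feasibility (all g_i <= 0): FAILS
Dual feasibility (all lambda_i >= 0): OK
Complementary slackness (lambda_i * g_i(x) = 0 for all i): OK

Verdict: the first failing condition is primal_feasibility -> primal.

primal


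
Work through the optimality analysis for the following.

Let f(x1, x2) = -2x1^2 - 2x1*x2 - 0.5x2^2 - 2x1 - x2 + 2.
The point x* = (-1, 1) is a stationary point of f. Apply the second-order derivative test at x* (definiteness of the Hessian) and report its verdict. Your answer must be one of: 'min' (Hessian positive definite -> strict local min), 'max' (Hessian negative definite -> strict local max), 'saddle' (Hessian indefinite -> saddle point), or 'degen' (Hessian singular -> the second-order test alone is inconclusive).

Compute the Hessian H = grad^2 f:
  H = [[-4, -2], [-2, -1]]
Verify stationarity: grad f(x*) = H x* + g = (0, 0).
Eigenvalues of H: -5, 0.
H has a zero eigenvalue (singular; negative semidefinite but not definite), so H is neither positive definite, negative definite, nor indefinite. The second-order test alone is inconclusive -> degen.
(Indeed, f is constant along the null direction of H through x*, so x* is not a strict local extremum.)

degen


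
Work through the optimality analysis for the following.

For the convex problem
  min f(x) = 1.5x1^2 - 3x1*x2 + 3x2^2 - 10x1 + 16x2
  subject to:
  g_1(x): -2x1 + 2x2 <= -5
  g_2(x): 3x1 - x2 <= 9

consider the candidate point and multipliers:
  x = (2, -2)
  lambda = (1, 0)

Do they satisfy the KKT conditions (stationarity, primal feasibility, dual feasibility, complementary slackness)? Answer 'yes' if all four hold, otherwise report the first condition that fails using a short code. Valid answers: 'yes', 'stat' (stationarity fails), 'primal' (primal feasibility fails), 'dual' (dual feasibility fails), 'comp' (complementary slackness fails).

Gradient of f: grad f(x) = Q x + c = (2, -2)
Constraint values g_i(x) = a_i^T x - b_i:
  g_1((2, -2)) = -3
  g_2((2, -2)) = -1
Stationarity residual: grad f(x) + sum_i lambda_i a_i = (0, 0)
  -> stationarity OK
Primal feasibility (all g_i <= 0): OK
Dual feasibility (all lambda_i >= 0): OK
Complementary slackness (lambda_i * g_i(x) = 0 for all i): FAILS

Verdict: the first failing condition is complementary_slackness -> comp.

comp


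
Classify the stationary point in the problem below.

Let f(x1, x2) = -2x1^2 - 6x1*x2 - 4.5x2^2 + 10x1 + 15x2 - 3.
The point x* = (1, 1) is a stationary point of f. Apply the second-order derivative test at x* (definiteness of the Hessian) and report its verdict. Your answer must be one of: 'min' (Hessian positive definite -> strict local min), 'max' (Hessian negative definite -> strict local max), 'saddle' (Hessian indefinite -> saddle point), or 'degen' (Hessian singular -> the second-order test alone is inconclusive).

Compute the Hessian H = grad^2 f:
  H = [[-4, -6], [-6, -9]]
Verify stationarity: grad f(x*) = H x* + g = (0, 0).
Eigenvalues of H: -13, 0.
H has a zero eigenvalue (singular; negative semidefinite but not definite), so H is neither positive definite, negative definite, nor indefinite. The second-order test alone is inconclusive -> degen.
(Indeed, f is constant along the null direction of H through x*, so x* is not a strict local extremum.)

degen


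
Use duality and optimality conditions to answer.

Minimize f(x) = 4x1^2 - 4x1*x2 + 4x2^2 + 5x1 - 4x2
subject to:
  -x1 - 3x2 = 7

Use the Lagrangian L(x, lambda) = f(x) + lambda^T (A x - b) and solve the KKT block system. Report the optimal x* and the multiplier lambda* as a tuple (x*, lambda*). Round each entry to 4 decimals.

Form the Lagrangian:
  L(x, lambda) = (1/2) x^T Q x + c^T x + lambda^T (A x - b)
Stationarity (grad_x L = 0): Q x + c + A^T lambda = 0.
Primal feasibility: A x = b.

This gives the KKT block system:
  [ Q   A^T ] [ x     ]   [-c ]
  [ A    0  ] [ lambda ] = [ b ]

Solving the linear system:
  x*      = (-1.8942, -1.7019)
  lambda* = (-3.3462)
  f(x*)   = 10.3798

x* = (-1.8942, -1.7019), lambda* = (-3.3462)


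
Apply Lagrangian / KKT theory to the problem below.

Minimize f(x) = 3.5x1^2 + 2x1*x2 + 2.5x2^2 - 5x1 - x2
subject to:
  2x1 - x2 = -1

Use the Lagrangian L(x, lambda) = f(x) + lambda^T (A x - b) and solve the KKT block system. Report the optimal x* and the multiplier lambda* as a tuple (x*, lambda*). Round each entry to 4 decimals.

Form the Lagrangian:
  L(x, lambda) = (1/2) x^T Q x + c^T x + lambda^T (A x - b)
Stationarity (grad_x L = 0): Q x + c + A^T lambda = 0.
Primal feasibility: A x = b.

This gives the KKT block system:
  [ Q   A^T ] [ x     ]   [-c ]
  [ A    0  ] [ lambda ] = [ b ]

Solving the linear system:
  x*      = (-0.1429, 0.7143)
  lambda* = (2.2857)
  f(x*)   = 1.1429

x* = (-0.1429, 0.7143), lambda* = (2.2857)


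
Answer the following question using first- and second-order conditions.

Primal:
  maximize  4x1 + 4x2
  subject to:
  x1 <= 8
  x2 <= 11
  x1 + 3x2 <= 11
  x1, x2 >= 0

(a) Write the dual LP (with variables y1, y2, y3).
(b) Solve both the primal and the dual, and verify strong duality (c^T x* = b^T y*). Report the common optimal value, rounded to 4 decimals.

The standard primal-dual pair for 'max c^T x s.t. A x <= b, x >= 0' is:
  Dual:  min b^T y  s.t.  A^T y >= c,  y >= 0.

So the dual LP is:
  minimize  8y1 + 11y2 + 11y3
  subject to:
    y1 + y3 >= 4
    y2 + 3y3 >= 4
    y1, y2, y3 >= 0

Solving the primal: x* = (8, 1).
  primal value c^T x* = 36.
Solving the dual: y* = (2.6667, 0, 1.3333).
  dual value b^T y* = 36.
Strong duality: c^T x* = b^T y*. Confirmed.

36


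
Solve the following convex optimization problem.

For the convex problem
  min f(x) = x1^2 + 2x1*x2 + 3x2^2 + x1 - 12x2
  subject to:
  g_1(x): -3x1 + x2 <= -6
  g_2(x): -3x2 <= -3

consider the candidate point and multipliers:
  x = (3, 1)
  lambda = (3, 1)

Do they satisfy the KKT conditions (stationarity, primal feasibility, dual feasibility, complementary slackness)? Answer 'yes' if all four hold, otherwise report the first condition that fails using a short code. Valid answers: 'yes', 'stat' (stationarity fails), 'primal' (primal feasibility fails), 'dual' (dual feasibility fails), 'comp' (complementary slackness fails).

Gradient of f: grad f(x) = Q x + c = (9, 0)
Constraint values g_i(x) = a_i^T x - b_i:
  g_1((3, 1)) = -2
  g_2((3, 1)) = 0
Stationarity residual: grad f(x) + sum_i lambda_i a_i = (0, 0)
  -> stationarity OK
Primal feasibility (all g_i <= 0): OK
Dual feasibility (all lambda_i >= 0): OK
Complementary slackness (lambda_i * g_i(x) = 0 for all i): FAILS

Verdict: the first failing condition is complementary_slackness -> comp.

comp


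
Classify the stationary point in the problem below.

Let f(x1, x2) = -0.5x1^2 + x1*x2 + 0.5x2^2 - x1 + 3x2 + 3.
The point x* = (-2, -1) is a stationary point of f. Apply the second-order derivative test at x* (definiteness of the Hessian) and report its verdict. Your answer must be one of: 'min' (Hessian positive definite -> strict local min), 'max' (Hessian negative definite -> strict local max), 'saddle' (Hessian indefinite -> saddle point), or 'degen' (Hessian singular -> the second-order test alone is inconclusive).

Compute the Hessian H = grad^2 f:
  H = [[-1, 1], [1, 1]]
Verify stationarity: grad f(x*) = H x* + g = (0, 0).
Eigenvalues of H: -1.4142, 1.4142.
Eigenvalues have mixed signs, so H is indefinite -> x* is a saddle point.

saddle


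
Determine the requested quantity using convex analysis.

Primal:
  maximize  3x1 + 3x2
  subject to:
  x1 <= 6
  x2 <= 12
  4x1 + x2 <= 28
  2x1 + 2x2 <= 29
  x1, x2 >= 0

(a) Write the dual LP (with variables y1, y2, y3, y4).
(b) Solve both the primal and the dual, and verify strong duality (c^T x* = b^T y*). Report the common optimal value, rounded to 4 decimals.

The standard primal-dual pair for 'max c^T x s.t. A x <= b, x >= 0' is:
  Dual:  min b^T y  s.t.  A^T y >= c,  y >= 0.

So the dual LP is:
  minimize  6y1 + 12y2 + 28y3 + 29y4
  subject to:
    y1 + 4y3 + 2y4 >= 3
    y2 + y3 + 2y4 >= 3
    y1, y2, y3, y4 >= 0

Solving the primal: x* = (4.5, 10).
  primal value c^T x* = 43.5.
Solving the dual: y* = (0, 0, 0, 1.5).
  dual value b^T y* = 43.5.
Strong duality: c^T x* = b^T y*. Confirmed.

43.5


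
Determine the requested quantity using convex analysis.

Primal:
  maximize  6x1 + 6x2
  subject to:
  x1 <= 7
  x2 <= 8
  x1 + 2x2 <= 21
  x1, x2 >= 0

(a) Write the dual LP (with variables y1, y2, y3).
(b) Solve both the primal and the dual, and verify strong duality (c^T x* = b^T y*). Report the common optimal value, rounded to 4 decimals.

The standard primal-dual pair for 'max c^T x s.t. A x <= b, x >= 0' is:
  Dual:  min b^T y  s.t.  A^T y >= c,  y >= 0.

So the dual LP is:
  minimize  7y1 + 8y2 + 21y3
  subject to:
    y1 + y3 >= 6
    y2 + 2y3 >= 6
    y1, y2, y3 >= 0

Solving the primal: x* = (7, 7).
  primal value c^T x* = 84.
Solving the dual: y* = (3, 0, 3).
  dual value b^T y* = 84.
Strong duality: c^T x* = b^T y*. Confirmed.

84


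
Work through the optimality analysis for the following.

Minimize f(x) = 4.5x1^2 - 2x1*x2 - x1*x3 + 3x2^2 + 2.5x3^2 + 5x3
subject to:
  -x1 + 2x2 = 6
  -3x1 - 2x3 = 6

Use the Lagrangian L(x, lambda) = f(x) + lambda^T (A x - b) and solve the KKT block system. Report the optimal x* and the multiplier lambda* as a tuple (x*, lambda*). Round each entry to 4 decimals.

Form the Lagrangian:
  L(x, lambda) = (1/2) x^T Q x + c^T x + lambda^T (A x - b)
Stationarity (grad_x L = 0): Q x + c + A^T lambda = 0.
Primal feasibility: A x = b.

This gives the KKT block system:
  [ Q   A^T ] [ x     ]   [-c ]
  [ A    0  ] [ lambda ] = [ b ]

Solving the linear system:
  x*      = (-0.9231, 2.5385, -1.6154)
  lambda* = (-8.5385, -1.0769)
  f(x*)   = 24.8077

x* = (-0.9231, 2.5385, -1.6154), lambda* = (-8.5385, -1.0769)


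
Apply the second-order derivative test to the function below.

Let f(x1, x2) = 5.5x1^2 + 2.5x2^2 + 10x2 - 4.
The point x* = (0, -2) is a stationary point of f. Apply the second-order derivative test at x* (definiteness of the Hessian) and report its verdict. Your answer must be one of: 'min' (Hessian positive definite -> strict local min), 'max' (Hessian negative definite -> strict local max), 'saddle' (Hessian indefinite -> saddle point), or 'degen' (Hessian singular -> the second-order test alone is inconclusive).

Compute the Hessian H = grad^2 f:
  H = [[11, 0], [0, 5]]
Verify stationarity: grad f(x*) = H x* + g = (0, 0).
Eigenvalues of H: 5, 11.
Both eigenvalues > 0, so H is positive definite -> x* is a strict local min.

min


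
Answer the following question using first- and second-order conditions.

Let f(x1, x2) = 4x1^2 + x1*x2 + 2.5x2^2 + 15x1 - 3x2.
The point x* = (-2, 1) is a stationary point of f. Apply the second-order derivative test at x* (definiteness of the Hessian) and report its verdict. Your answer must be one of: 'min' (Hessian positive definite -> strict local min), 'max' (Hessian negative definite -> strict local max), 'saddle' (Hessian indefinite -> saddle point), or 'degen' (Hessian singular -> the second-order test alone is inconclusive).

Compute the Hessian H = grad^2 f:
  H = [[8, 1], [1, 5]]
Verify stationarity: grad f(x*) = H x* + g = (0, 0).
Eigenvalues of H: 4.6972, 8.3028.
Both eigenvalues > 0, so H is positive definite -> x* is a strict local min.

min


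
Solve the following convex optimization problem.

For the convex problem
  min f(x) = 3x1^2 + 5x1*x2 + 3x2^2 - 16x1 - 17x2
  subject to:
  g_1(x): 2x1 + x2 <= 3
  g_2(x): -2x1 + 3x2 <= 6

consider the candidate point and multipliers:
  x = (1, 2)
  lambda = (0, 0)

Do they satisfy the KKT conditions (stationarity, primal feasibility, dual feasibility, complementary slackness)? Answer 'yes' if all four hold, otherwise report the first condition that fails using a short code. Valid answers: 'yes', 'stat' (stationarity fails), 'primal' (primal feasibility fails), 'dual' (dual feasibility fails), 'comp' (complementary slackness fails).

Gradient of f: grad f(x) = Q x + c = (0, 0)
Constraint values g_i(x) = a_i^T x - b_i:
  g_1((1, 2)) = 1
  g_2((1, 2)) = -2
Stationarity residual: grad f(x) + sum_i lambda_i a_i = (0, 0)
  -> stationarity OK
Primal feasibility (all g_i <= 0): FAILS
Dual feasibility (all lambda_i >= 0): OK
Complementary slackness (lambda_i * g_i(x) = 0 for all i): OK

Verdict: the first failing condition is primal_feasibility -> primal.

primal


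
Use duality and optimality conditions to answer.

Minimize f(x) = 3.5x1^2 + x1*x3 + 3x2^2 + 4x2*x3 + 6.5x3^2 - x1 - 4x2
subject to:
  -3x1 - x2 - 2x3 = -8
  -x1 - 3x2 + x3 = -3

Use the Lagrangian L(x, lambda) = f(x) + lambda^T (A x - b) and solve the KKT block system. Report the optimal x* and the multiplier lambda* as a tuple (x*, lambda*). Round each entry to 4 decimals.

Form the Lagrangian:
  L(x, lambda) = (1/2) x^T Q x + c^T x + lambda^T (A x - b)
Stationarity (grad_x L = 0): Q x + c + A^T lambda = 0.
Primal feasibility: A x = b.

This gives the KKT block system:
  [ Q   A^T ] [ x     ]   [-c ]
  [ A    0  ] [ lambda ] = [ b ]

Solving the linear system:
  x*      = (2.1096, 0.4932, 0.589)
  lambda* = (5.2192, -1.3014)
  f(x*)   = 16.8836

x* = (2.1096, 0.4932, 0.589), lambda* = (5.2192, -1.3014)


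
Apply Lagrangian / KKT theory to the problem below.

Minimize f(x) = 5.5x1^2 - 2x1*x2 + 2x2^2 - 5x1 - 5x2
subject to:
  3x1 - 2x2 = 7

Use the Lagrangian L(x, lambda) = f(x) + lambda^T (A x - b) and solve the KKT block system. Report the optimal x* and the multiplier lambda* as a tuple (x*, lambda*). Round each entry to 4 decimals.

Form the Lagrangian:
  L(x, lambda) = (1/2) x^T Q x + c^T x + lambda^T (A x - b)
Stationarity (grad_x L = 0): Q x + c + A^T lambda = 0.
Primal feasibility: A x = b.

This gives the KKT block system:
  [ Q   A^T ] [ x     ]   [-c ]
  [ A    0  ] [ lambda ] = [ b ]

Solving the linear system:
  x*      = (1.8929, -0.6607)
  lambda* = (-5.7143)
  f(x*)   = 16.9196

x* = (1.8929, -0.6607), lambda* = (-5.7143)


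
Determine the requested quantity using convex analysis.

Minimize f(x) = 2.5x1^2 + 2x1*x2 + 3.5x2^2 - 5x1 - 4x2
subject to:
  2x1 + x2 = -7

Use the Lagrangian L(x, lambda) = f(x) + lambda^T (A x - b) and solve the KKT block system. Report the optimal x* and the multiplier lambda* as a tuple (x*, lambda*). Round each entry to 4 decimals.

Form the Lagrangian:
  L(x, lambda) = (1/2) x^T Q x + c^T x + lambda^T (A x - b)
Stationarity (grad_x L = 0): Q x + c + A^T lambda = 0.
Primal feasibility: A x = b.

This gives the KKT block system:
  [ Q   A^T ] [ x     ]   [-c ]
  [ A    0  ] [ lambda ] = [ b ]

Solving the linear system:
  x*      = (-3.48, -0.04)
  lambda* = (11.24)
  f(x*)   = 48.12

x* = (-3.48, -0.04), lambda* = (11.24)


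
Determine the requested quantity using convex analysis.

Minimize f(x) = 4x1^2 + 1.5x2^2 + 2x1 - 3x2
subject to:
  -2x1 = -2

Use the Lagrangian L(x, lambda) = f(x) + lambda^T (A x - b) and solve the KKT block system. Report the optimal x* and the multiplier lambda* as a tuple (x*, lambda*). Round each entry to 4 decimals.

Form the Lagrangian:
  L(x, lambda) = (1/2) x^T Q x + c^T x + lambda^T (A x - b)
Stationarity (grad_x L = 0): Q x + c + A^T lambda = 0.
Primal feasibility: A x = b.

This gives the KKT block system:
  [ Q   A^T ] [ x     ]   [-c ]
  [ A    0  ] [ lambda ] = [ b ]

Solving the linear system:
  x*      = (1, 1)
  lambda* = (5)
  f(x*)   = 4.5

x* = (1, 1), lambda* = (5)


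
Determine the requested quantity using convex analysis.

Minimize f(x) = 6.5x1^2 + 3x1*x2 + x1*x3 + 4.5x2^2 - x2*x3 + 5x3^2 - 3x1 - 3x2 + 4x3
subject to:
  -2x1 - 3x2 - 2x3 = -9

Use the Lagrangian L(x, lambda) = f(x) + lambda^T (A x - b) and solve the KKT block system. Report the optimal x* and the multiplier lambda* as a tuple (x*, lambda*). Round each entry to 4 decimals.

Form the Lagrangian:
  L(x, lambda) = (1/2) x^T Q x + c^T x + lambda^T (A x - b)
Stationarity (grad_x L = 0): Q x + c + A^T lambda = 0.
Primal feasibility: A x = b.

This gives the KKT block system:
  [ Q   A^T ] [ x     ]   [-c ]
  [ A    0  ] [ lambda ] = [ b ]

Solving the linear system:
  x*      = (0.529, 2.0795, 0.8518)
  lambda* = (5.4836)
  f(x*)   = 22.4668

x* = (0.529, 2.0795, 0.8518), lambda* = (5.4836)


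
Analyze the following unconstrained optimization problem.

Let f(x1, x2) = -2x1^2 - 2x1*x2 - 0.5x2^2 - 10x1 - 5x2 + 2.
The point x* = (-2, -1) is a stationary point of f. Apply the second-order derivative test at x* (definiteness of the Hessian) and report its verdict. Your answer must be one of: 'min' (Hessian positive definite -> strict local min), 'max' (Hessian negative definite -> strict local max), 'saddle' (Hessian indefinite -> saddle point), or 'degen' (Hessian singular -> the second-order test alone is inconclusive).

Compute the Hessian H = grad^2 f:
  H = [[-4, -2], [-2, -1]]
Verify stationarity: grad f(x*) = H x* + g = (0, 0).
Eigenvalues of H: -5, 0.
H has a zero eigenvalue (singular; negative semidefinite but not definite), so H is neither positive definite, negative definite, nor indefinite. The second-order test alone is inconclusive -> degen.
(Indeed, f is constant along the null direction of H through x*, so x* is not a strict local extremum.)

degen


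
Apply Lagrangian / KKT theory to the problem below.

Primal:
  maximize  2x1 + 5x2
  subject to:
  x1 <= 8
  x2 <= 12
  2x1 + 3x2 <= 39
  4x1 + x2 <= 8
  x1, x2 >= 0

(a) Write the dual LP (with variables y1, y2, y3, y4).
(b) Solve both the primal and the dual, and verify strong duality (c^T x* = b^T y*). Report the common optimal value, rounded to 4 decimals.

The standard primal-dual pair for 'max c^T x s.t. A x <= b, x >= 0' is:
  Dual:  min b^T y  s.t.  A^T y >= c,  y >= 0.

So the dual LP is:
  minimize  8y1 + 12y2 + 39y3 + 8y4
  subject to:
    y1 + 2y3 + 4y4 >= 2
    y2 + 3y3 + y4 >= 5
    y1, y2, y3, y4 >= 0

Solving the primal: x* = (0, 8).
  primal value c^T x* = 40.
Solving the dual: y* = (0, 0, 0, 5).
  dual value b^T y* = 40.
Strong duality: c^T x* = b^T y*. Confirmed.

40


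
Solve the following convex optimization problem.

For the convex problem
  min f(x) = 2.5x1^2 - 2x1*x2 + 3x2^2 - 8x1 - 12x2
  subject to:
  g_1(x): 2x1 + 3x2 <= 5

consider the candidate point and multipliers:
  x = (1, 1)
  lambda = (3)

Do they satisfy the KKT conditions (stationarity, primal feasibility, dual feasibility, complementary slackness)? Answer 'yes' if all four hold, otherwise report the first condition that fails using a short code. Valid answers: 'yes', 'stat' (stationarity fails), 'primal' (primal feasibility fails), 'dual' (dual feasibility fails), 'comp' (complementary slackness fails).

Gradient of f: grad f(x) = Q x + c = (-5, -8)
Constraint values g_i(x) = a_i^T x - b_i:
  g_1((1, 1)) = 0
Stationarity residual: grad f(x) + sum_i lambda_i a_i = (1, 1)
  -> stationarity FAILS
Primal feasibility (all g_i <= 0): OK
Dual feasibility (all lambda_i >= 0): OK
Complementary slackness (lambda_i * g_i(x) = 0 for all i): OK

Verdict: the first failing condition is stationarity -> stat.

stat


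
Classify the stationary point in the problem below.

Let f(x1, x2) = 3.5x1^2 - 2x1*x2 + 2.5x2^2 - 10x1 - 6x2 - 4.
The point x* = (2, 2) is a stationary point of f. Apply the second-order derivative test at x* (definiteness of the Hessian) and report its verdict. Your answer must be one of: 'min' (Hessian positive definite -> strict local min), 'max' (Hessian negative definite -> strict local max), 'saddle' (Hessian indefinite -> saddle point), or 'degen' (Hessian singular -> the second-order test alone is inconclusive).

Compute the Hessian H = grad^2 f:
  H = [[7, -2], [-2, 5]]
Verify stationarity: grad f(x*) = H x* + g = (0, 0).
Eigenvalues of H: 3.7639, 8.2361.
Both eigenvalues > 0, so H is positive definite -> x* is a strict local min.

min


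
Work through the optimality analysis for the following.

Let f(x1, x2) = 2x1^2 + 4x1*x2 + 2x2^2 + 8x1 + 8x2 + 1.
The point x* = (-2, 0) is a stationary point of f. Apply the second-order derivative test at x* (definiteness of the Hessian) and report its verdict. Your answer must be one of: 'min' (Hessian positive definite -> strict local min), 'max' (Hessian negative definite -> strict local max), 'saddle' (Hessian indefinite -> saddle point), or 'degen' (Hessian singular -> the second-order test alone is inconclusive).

Compute the Hessian H = grad^2 f:
  H = [[4, 4], [4, 4]]
Verify stationarity: grad f(x*) = H x* + g = (0, 0).
Eigenvalues of H: 0, 8.
H has a zero eigenvalue (singular; positive semidefinite but not definite), so H is neither positive definite, negative definite, nor indefinite. The second-order test alone is inconclusive -> degen.
(Indeed, f is constant along the null direction of H through x*, so x* is not a strict local extremum.)

degen


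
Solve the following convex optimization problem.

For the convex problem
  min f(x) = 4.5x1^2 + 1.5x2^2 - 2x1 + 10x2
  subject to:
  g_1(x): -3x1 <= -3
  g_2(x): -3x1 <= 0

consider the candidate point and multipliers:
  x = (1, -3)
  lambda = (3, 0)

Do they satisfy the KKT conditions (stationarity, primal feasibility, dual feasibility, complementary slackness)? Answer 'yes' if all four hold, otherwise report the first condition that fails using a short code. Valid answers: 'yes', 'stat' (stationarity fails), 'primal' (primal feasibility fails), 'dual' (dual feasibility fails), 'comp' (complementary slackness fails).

Gradient of f: grad f(x) = Q x + c = (7, 1)
Constraint values g_i(x) = a_i^T x - b_i:
  g_1((1, -3)) = 0
  g_2((1, -3)) = -3
Stationarity residual: grad f(x) + sum_i lambda_i a_i = (-2, 1)
  -> stationarity FAILS
Primal feasibility (all g_i <= 0): OK
Dual feasibility (all lambda_i >= 0): OK
Complementary slackness (lambda_i * g_i(x) = 0 for all i): OK

Verdict: the first failing condition is stationarity -> stat.

stat


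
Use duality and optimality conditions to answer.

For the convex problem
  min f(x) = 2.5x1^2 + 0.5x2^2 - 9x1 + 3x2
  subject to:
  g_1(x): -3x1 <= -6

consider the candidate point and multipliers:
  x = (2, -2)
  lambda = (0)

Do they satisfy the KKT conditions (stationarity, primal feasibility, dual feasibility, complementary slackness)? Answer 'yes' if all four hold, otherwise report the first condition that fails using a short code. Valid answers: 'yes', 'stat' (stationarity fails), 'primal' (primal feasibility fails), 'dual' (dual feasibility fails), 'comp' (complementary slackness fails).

Gradient of f: grad f(x) = Q x + c = (1, 1)
Constraint values g_i(x) = a_i^T x - b_i:
  g_1((2, -2)) = 0
Stationarity residual: grad f(x) + sum_i lambda_i a_i = (1, 1)
  -> stationarity FAILS
Primal feasibility (all g_i <= 0): OK
Dual feasibility (all lambda_i >= 0): OK
Complementary slackness (lambda_i * g_i(x) = 0 for all i): OK

Verdict: the first failing condition is stationarity -> stat.

stat


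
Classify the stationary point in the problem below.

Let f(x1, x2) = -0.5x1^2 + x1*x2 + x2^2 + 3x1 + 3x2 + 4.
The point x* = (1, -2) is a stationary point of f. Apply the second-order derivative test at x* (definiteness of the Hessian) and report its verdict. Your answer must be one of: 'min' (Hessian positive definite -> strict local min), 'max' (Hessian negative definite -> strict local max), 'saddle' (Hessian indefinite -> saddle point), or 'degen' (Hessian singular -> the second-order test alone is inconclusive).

Compute the Hessian H = grad^2 f:
  H = [[-1, 1], [1, 2]]
Verify stationarity: grad f(x*) = H x* + g = (0, 0).
Eigenvalues of H: -1.3028, 2.3028.
Eigenvalues have mixed signs, so H is indefinite -> x* is a saddle point.

saddle


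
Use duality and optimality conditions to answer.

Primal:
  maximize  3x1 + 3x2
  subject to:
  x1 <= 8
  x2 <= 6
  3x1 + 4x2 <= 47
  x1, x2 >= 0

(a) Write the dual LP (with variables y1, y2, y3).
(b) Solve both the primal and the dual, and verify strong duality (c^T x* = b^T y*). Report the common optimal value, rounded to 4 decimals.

The standard primal-dual pair for 'max c^T x s.t. A x <= b, x >= 0' is:
  Dual:  min b^T y  s.t.  A^T y >= c,  y >= 0.

So the dual LP is:
  minimize  8y1 + 6y2 + 47y3
  subject to:
    y1 + 3y3 >= 3
    y2 + 4y3 >= 3
    y1, y2, y3 >= 0

Solving the primal: x* = (8, 5.75).
  primal value c^T x* = 41.25.
Solving the dual: y* = (0.75, 0, 0.75).
  dual value b^T y* = 41.25.
Strong duality: c^T x* = b^T y*. Confirmed.

41.25


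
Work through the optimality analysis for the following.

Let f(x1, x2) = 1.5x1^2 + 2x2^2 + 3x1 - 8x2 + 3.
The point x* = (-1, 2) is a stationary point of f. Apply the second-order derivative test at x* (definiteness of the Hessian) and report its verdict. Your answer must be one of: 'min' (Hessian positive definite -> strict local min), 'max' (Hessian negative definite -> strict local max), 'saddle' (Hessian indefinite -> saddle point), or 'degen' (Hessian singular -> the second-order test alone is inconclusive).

Compute the Hessian H = grad^2 f:
  H = [[3, 0], [0, 4]]
Verify stationarity: grad f(x*) = H x* + g = (0, 0).
Eigenvalues of H: 3, 4.
Both eigenvalues > 0, so H is positive definite -> x* is a strict local min.

min


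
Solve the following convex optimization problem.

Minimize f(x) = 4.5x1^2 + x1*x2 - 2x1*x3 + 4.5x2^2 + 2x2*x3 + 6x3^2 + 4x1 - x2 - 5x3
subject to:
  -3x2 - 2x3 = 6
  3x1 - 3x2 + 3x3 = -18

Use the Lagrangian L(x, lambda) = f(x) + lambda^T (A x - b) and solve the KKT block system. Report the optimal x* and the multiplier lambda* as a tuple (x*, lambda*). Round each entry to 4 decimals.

Form the Lagrangian:
  L(x, lambda) = (1/2) x^T Q x + c^T x + lambda^T (A x - b)
Stationarity (grad_x L = 0): Q x + c + A^T lambda = 0.
Primal feasibility: A x = b.

This gives the KKT block system:
  [ Q   A^T ] [ x     ]   [-c ]
  [ A    0  ] [ lambda ] = [ b ]

Solving the linear system:
  x*      = (-3, 0, -3)
  lambda* = (-9, 5.6667)
  f(x*)   = 79.5

x* = (-3, 0, -3), lambda* = (-9, 5.6667)


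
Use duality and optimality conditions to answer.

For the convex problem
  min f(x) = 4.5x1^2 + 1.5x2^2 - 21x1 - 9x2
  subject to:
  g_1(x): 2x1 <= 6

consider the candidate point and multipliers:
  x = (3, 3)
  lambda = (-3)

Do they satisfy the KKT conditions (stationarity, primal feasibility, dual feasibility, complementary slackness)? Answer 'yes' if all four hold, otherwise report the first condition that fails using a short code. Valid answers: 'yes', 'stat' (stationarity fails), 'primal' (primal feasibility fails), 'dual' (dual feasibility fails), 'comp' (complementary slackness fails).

Gradient of f: grad f(x) = Q x + c = (6, 0)
Constraint values g_i(x) = a_i^T x - b_i:
  g_1((3, 3)) = 0
Stationarity residual: grad f(x) + sum_i lambda_i a_i = (0, 0)
  -> stationarity OK
Primal feasibility (all g_i <= 0): OK
Dual feasibility (all lambda_i >= 0): FAILS
Complementary slackness (lambda_i * g_i(x) = 0 for all i): OK

Verdict: the first failing condition is dual_feasibility -> dual.

dual
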